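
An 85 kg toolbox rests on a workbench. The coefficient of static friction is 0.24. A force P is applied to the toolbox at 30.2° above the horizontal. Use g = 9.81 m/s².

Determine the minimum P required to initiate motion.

P ≈ 203 N

N = m g − P sin α (the pull lifts the toolbox).
At impending slip, P cos α = μ_s N = μ_s (m g − P sin α).
Solving: P (cos α + μ_s sin α) = μ_s m g → P = 0.24×834/(cos 30.2° + 0.24 sin 30.2°) = 200/0.985 = 203 N.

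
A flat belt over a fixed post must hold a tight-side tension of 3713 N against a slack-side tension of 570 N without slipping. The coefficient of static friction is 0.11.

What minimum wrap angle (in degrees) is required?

T₂/T₁ = e^{μβ} → β = ln(T₂/T₁)/μ.
β = ln(3713/570)/0.11 = 1.874/0.11 = 17.04 rad.
In degrees: β = 17.04 × 180/π = 976°.

β_min ≈ 976°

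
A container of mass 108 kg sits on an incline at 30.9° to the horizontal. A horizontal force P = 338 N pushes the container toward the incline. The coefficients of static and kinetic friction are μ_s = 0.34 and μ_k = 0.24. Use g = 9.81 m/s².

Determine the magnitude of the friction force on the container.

Resolve perpendicular to the incline: N = m g cos θ + P sin θ = 108×9.81×cos 30.9° + 338×sin 30.9° = 1083 N.
Parallel to the incline: P cos θ − m g sin θ = 290 − 544.1 = -254.1 N; the friction needed to balance this is 254.1 N acting up the slope.
Maximum static friction: μ_s N = 0.34 × 1083 = 368.1 N.
Since 254.1 N is within the 368.1 N limit, the container stays put and friction is exactly 254 N.

f ≈ 254 N (up the incline)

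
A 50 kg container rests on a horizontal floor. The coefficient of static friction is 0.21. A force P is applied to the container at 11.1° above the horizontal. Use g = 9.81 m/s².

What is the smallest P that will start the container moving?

N = m g − P sin α (the pull lifts the container).
At impending slip, P cos α = μ_s N = μ_s (m g − P sin α).
Solving: P (cos α + μ_s sin α) = μ_s m g → P = 0.21×490/(cos 11.1° + 0.21 sin 11.1°) = 103/1.022 = 101 N.

P ≈ 101 N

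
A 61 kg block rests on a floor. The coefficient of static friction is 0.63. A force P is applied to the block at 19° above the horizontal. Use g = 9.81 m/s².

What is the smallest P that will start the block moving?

N = m g − P sin α (the pull lifts the block).
At impending slip, P cos α = μ_s N = μ_s (m g − P sin α).
Solving: P (cos α + μ_s sin α) = μ_s m g → P = 0.63×598/(cos 19° + 0.63 sin 19°) = 377/1.151 = 328 N.

P ≈ 328 N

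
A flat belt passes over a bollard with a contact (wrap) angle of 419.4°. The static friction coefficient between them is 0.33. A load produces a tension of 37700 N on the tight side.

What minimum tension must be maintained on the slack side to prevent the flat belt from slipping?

Capstan equation at impending slip: T_tight/T_slack = e^{μβ}.
β = 419.4° = 7.32 rad; e^{μβ} = e^{0.33×7.32} = 11.2.
T_slack = T_tight / e^{μβ} = 37700 / 11.2 = 3370 N.

T_min ≈ 3370 N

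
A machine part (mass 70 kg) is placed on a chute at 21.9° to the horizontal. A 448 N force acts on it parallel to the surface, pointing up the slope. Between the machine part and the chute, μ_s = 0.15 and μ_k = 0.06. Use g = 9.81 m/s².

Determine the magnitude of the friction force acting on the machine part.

f ≈ 38.2 N (down the incline)

The normal reaction is N = m g cos θ = 637.1 N.
The friction needed for equilibrium is m g sin θ − P = 256.1 − 448 = -191.9 N, measured positive up-slope.
Maximum static friction available: μ_s N = 0.15 × 637.1 = 95.57 N.
|-191.9| exceeds 95.57 N, so the machine part slips up-slope; friction is kinetic, f = μ_k N = 0.06×637.1 = 38.2 N.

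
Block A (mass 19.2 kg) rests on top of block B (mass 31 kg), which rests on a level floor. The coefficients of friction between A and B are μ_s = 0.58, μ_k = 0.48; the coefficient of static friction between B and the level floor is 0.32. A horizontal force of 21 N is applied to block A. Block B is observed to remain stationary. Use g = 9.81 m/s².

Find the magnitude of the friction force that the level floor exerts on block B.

f ≈ 21 N

Between the blocks, N₁ = m_A g = 188.4 N.
So the A–B interface can sustain at most μ_s N₁ = 109.2 N of static friction.
P = 21 N is within that limit, so A and B move together (both at rest); the A–B friction is simply f₁ = P = 21 N.
B experiences an equal 21 N forward from A (third law). B is in equilibrium, so the floor supplies f₂ = 21 N of static friction (limit μ_s(m_A+m_B)g = 157.6 N, not exceeded).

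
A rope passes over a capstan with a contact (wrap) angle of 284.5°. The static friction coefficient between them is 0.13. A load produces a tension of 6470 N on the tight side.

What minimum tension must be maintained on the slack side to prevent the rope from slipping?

T_min ≈ 3390 N

Capstan equation at impending slip: T_tight/T_slack = e^{μβ}.
β = 284.5° = 4.965 rad; e^{μβ} = e^{0.13×4.965} = 1.907.
T_slack = T_tight / e^{μβ} = 6470 / 1.907 = 3390 N.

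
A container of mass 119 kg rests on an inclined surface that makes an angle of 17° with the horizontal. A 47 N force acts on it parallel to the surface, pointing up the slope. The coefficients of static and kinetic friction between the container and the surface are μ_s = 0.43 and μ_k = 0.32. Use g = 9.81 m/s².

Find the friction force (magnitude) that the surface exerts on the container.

The normal reaction is N = m g cos θ = 1116 N.
For equilibrium along the incline the friction force must supply f = m g sin θ − P = 341.3 − 47 = 294.3 N (positive meaning up-slope).
Static friction can supply at most μ_s N = 480 N.
Since |294.3| ≤ 480 N, the container remains in static equilibrium and friction takes exactly the required value.

f ≈ 294 N (up the incline)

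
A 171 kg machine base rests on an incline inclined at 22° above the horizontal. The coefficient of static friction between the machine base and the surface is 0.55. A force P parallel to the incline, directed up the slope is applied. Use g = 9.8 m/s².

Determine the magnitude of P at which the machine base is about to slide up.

At impending motion up the slope, friction acts down-slope at its limit: f = μ_s N.
P is parallel to the surface, so N = m g cos θ = 1550 N.
Along the incline: P = m g sin θ + μ_s N = 628 + 0.55×1550 = 1480 N.

P ≈ 1480 N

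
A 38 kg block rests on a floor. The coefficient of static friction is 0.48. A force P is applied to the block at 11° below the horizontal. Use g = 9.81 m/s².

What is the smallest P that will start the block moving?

N = m g + P sin α (the push presses the block into the floor).
At impending slip, P cos α = μ_s N = μ_s (m g + P sin α).
Solving: P (cos α − μ_s sin α) = μ_s m g → P = 0.48×373/(cos 11° − 0.48 sin 11°) = 179/0.89 = 201 N.

P ≈ 201 N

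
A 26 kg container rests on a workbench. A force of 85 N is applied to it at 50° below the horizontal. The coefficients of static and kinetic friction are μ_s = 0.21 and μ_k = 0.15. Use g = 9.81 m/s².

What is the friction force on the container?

N = m g + P sin α = 255.1 + 85×sin 50° = 320.2 N.
Horizontally, friction must balance P cos α = 54.64 N.
μ_s N = 0.21 × 320.2 = 67.24 N.
54.64 ≤ 67.24 N → static; friction equals the required 54.6 N.

f ≈ 54.6 N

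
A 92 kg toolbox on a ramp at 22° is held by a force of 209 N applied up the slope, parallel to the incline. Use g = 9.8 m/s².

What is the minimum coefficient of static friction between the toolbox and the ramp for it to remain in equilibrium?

μ_s,min ≈ 0.154

N = m g cos θ = 835.9 N.
Friction must make up the shortfall along the incline: f = m g sin θ − P = 337.7 − 209 = 128.7 N.
At the threshold f = μ_s N, so μ_s,min = 128.7/835.9 = 0.154.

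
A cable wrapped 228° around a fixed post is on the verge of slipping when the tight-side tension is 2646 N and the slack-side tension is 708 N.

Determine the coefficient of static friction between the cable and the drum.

T₂/T₁ = e^{μβ} → μ = ln(T₂/T₁)/β.
β = 228° = 3.979 rad.
μ = ln(2646/708)/3.979 = ln(3.737)/3.979 = 0.331.

μ ≈ 0.331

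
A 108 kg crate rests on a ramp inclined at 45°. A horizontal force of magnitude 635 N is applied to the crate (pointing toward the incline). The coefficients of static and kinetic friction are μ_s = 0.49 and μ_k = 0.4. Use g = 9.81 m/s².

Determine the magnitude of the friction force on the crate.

Normal direction: N = m g cos θ + P sin θ = 1198 N.
Parallel to the incline: P cos θ − m g sin θ = 449 − 749.2 = -300.2 N; the friction needed to balance this is 300.2 N acting up the slope.
The limit of static friction is μ_s N = 587.1 N.
|f_req| = 300.2 ≤ 587.1 N → the crate is in equilibrium; friction equals the required value.

f ≈ 300 N (up the incline)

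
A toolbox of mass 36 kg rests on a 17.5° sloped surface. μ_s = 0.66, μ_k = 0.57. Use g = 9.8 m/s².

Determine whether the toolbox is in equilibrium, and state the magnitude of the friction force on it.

f ≈ 106 N

N = m g cos θ = 336 N.
Down-slope weight component: m g sin θ = 106 N.
μ_s N = 222 N.
106 ≤ 222 N, so it stays put; friction = 106 N.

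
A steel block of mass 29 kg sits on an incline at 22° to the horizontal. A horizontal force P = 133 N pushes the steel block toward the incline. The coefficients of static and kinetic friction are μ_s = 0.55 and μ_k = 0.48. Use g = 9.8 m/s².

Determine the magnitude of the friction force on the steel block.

The horizontal push has a component P sin θ into the surface, so N = m g cos θ + P sin θ = 263.5 + 49.82 = 313.3 N.
Parallel to the incline: P cos θ − m g sin θ = 123.3 − 106.5 = 16.85 N; the friction needed to balance this is 16.85 N acting down the slope.
Maximum static friction: μ_s N = 0.55 × 313.3 = 172.3 N.
Since 16.85 N is within the 172.3 N limit, the steel block stays put and friction is exactly 16.9 N.

f ≈ 16.9 N (down the incline)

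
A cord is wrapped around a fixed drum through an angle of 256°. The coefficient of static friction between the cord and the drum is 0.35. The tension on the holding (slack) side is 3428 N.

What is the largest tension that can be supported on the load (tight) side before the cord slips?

T_max ≈ 16400 N

At impending slip the capstan equation gives T₂/T₁ = e^{μβ} with β in radians.
β = 256° × π/180 = 4.468 rad.
e^{μβ} = e^{0.35×4.468} = 4.777.
T₂ = T₁ · e^{μβ} = 3428 × 4.777 = 16400 N.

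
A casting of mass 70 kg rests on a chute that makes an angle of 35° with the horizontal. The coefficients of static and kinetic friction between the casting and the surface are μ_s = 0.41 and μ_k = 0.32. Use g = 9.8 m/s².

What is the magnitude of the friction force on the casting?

The normal reaction is N = m g cos θ = 561.9 N.
For equilibrium along the incline, friction must balance the weight component: f = m g sin θ = 393.5 N up the slope.
Static friction can supply at most μ_s N = 230.4 N.
Since |393.5| > 230.4 N, static friction cannot hold it; the casting slides down the incline and kinetic friction applies: f = μ_k N = 0.32 × 561.9 = 180 N.

f ≈ 180 N (up the incline)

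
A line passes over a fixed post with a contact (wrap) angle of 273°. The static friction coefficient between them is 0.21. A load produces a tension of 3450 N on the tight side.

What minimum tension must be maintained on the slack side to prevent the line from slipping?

T_min ≈ 1270 N

Capstan equation at impending slip: T_tight/T_slack = e^{μβ}.
β = 273° = 4.765 rad; e^{μβ} = e^{0.21×4.765} = 2.72.
T_slack = T_tight / e^{μβ} = 3450 / 2.72 = 1270 N.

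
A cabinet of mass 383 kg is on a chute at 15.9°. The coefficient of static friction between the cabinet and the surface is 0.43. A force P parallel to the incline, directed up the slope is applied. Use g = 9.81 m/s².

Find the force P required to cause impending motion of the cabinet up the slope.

P ≈ 2580 N

At impending motion up the slope, friction acts down-slope at its limit: f = μ_s N.
P is parallel to the surface, so N = m g cos θ = 3610 N.
Along the incline: P = m g sin θ + μ_s N = 1030 + 0.43×3610 = 2580 N.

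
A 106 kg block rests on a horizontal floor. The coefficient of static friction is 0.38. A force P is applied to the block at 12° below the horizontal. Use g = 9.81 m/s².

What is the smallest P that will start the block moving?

N = m g + P sin α (the push presses the block into the horizontal floor).
At impending slip, P cos α = μ_s N = μ_s (m g + P sin α).
Solving: P (cos α − μ_s sin α) = μ_s m g → P = 0.38×1040/(cos 12° − 0.38 sin 12°) = 395/0.8991 = 439 N.

P ≈ 439 N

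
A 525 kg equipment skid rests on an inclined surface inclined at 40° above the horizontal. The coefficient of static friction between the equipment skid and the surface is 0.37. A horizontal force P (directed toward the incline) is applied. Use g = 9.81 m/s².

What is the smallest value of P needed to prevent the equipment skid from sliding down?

P_min ≈ 1840 N

The equipment skid tends to slide down (tan θ > μ_s), so at the point of impending slip friction acts up-slope at its limit: f = μ_s N.
Perpendicular to the incline: N = m g cos θ + P sin θ.
Along the incline: P cos θ + μ_s N = m g sin θ, i.e. P cos θ + μ_s (m g cos θ + P sin θ) = m g sin θ.
Solving, P (cos θ + μ_s sin θ) = m g (sin θ − μ_s cos θ), so P = 5150×0.3594/1.004 = 1840 N.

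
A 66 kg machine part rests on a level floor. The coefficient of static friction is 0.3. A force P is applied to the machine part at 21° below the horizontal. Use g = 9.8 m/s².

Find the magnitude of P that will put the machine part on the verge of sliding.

P ≈ 235 N

N = m g + P sin α (the push presses the machine part into the level floor).
At impending slip, P cos α = μ_s N = μ_s (m g + P sin α).
Solving: P (cos α − μ_s sin α) = μ_s m g → P = 0.3×647/(cos 21° − 0.3 sin 21°) = 194/0.8261 = 235 N.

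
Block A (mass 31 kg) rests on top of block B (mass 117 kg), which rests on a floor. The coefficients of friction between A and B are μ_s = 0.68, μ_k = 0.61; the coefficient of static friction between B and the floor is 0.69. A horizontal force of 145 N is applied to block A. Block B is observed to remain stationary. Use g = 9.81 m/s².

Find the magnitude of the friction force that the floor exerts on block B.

f ≈ 145 N

Between the blocks, N₁ = m_A g = 304.1 N.
Maximum static friction on A from B: μ_s N₁ = 0.68×304.1 = 206.8 N.
Since P = 145 N ≤ 206.8 N, A does not slip on B; friction on A equals P = 145 N.
B experiences an equal 145 N forward from A (third law). B is in equilibrium, so the floor supplies f₂ = 145 N of static friction (limit μ_s(m_A+m_B)g = 1002 N, not exceeded).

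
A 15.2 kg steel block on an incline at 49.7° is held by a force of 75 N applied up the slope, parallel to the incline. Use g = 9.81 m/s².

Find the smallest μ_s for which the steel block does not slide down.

N = m g cos θ = 96.44 N.
Friction must make up the shortfall along the incline: f = m g sin θ − P = 113.7 − 75 = 38.72 N.
At the threshold f = μ_s N, so μ_s,min = 38.72/96.44 = 0.402.

μ_s,min ≈ 0.402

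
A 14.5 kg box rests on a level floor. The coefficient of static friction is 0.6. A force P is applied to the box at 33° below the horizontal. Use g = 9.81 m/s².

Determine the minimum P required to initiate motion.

P ≈ 167 N

N = m g + P sin α (the push presses the box into the level floor).
At impending slip, P cos α = μ_s N = μ_s (m g + P sin α).
Solving: P (cos α − μ_s sin α) = μ_s m g → P = 0.6×142/(cos 33° − 0.6 sin 33°) = 85.3/0.5119 = 167 N.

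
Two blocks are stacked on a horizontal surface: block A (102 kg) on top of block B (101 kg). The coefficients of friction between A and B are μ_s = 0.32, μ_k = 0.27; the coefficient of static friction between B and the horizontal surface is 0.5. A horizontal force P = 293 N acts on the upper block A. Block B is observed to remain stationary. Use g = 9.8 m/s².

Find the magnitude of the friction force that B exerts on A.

f ≈ 293 N

Normal force at the A–B interface: N₁ = m_A g = 999.6 N.
Maximum static friction on A from B: μ_s N₁ = 0.32×999.6 = 319.9 N.
Since P = 293 N ≤ 319.9 N, A does not slip on B; friction on A equals P = 293 N.
By Newton's third law B feels 293 N forward from A. With B stationary, the floor's static friction on B balances it: f₂ = 293 N (well within μ_s(m_A+m_B)g = 994.7 N).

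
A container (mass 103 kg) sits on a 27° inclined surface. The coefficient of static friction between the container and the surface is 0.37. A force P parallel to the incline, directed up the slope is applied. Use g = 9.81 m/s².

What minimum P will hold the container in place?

The container tends to slide down (tan θ > μ_s), so at the point of impending slip friction acts up-slope at its limit: f = μ_s N.
P is parallel to the surface, so N = m g cos θ = 900 N.
Along the incline: P + μ_s N = m g sin θ, so P = 459 − 0.37×900 = 126 N.

P_min ≈ 126 N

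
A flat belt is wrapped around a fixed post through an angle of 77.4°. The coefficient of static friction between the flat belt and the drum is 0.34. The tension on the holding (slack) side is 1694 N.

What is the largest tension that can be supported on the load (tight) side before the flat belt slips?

T_max ≈ 2680 N

At impending slip the capstan equation gives T₂/T₁ = e^{μβ} with β in radians.
β = 77.4° × π/180 = 1.351 rad.
e^{μβ} = e^{0.34×1.351} = 1.583.
T₂ = T₁ · e^{μβ} = 1694 × 1.583 = 2680 N.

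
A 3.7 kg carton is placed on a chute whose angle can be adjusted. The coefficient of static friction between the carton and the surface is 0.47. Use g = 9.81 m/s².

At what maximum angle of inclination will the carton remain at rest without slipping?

θ_max ≈ 25.2°

At the slip threshold, m g sin θ = μ_s · m g cos θ, so tan θ = μ_s.
θ_max = arctan(0.47) = 25.2°.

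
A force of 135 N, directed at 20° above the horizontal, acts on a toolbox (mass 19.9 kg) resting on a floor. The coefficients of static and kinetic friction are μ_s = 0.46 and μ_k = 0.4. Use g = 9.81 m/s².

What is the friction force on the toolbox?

Vertical equilibrium gives N = m g − P sin α = 149 N.
For equilibrium, f = P cos α = 135×cos 20° = 126.9 N.
μ_s N = 0.46 × 149 = 68.56 N.
The required friction exceeds μ_s N, so the toolbox moves and f = μ_k N = 59.6 N.

f ≈ 59.6 N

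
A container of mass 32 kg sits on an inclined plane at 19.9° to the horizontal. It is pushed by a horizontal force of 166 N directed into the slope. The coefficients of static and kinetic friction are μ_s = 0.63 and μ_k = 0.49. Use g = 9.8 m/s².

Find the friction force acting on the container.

f ≈ 49.3 N (down the incline)

Resolve perpendicular to the incline: N = m g cos θ + P sin θ = 32×9.8×cos 19.9° + 166×sin 19.9° = 351.4 N.
Along the incline, the net driving force (taking up-slope positive) is P cos θ − m g sin θ = 156.1 − 106.7 = 49.34 N, so equilibrium requires friction f = -49.34 N (down-slope).
Maximum static friction: μ_s N = 0.63 × 351.4 = 221.4 N.
Since 49.34 N is within the 221.4 N limit, the container stays put and friction is exactly 49.3 N.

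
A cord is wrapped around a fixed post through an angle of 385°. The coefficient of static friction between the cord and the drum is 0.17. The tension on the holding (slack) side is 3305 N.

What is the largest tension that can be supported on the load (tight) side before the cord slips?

T_max ≈ 10400 N

At impending slip the capstan equation gives T₂/T₁ = e^{μβ} with β in radians.
β = 385° × π/180 = 6.72 rad.
e^{μβ} = e^{0.17×6.72} = 3.134.
T₂ = T₁ · e^{μβ} = 3305 × 3.134 = 10400 N.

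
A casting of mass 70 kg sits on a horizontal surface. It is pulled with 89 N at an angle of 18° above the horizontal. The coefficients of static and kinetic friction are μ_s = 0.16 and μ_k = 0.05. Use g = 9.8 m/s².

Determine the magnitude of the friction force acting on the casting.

f ≈ 84.6 N

N = m g − P sin α = 686 − 89×sin 18° = 658.5 N.
The horizontal driving force is P cos α = 84.64 N, so equilibrium needs friction f = 84.64 N.
μ_s N = 0.16 × 658.5 = 105.4 N.
84.64 ≤ 105.4 N → static; friction equals the required 84.6 N.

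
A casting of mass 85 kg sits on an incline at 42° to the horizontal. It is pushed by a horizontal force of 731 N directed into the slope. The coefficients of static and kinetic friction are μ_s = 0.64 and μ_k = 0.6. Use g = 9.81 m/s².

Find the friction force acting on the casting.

f ≈ 14.7 N (up the incline)

Resolve perpendicular to the incline: N = m g cos θ + P sin θ = 85×9.81×cos 42° + 731×sin 42° = 1109 N.
Along the incline, the net driving force (taking up-slope positive) is P cos θ − m g sin θ = 543.2 − 558 = -14.72 N, so equilibrium requires friction f = 14.72 N (up-slope).
Maximum static friction: μ_s N = 0.64 × 1109 = 709.6 N.
|f_req| = 14.72 ≤ 709.6 N → the casting is in equilibrium; friction equals the required value.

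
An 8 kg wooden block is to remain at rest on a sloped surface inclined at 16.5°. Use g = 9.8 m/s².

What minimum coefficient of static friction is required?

μ_s,min ≈ 0.296

At the slip threshold m g sin θ = μ_s m g cos θ, so μ_s,min = tan θ.
μ_s,min = tan 16.5° = 0.296.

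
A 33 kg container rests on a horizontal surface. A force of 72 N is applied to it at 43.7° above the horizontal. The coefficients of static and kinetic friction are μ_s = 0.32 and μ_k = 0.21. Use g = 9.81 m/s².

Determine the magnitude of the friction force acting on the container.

N = m g − P sin α = 323.7 − 72×sin 43.7° = 274 N.
Horizontally, friction must balance P cos α = 52.05 N.
μ_s N = 0.32 × 274 = 87.68 N.
Since 52.05 N does not exceed the limit, the container stays at rest and f = 52.1 N.

f ≈ 52.1 N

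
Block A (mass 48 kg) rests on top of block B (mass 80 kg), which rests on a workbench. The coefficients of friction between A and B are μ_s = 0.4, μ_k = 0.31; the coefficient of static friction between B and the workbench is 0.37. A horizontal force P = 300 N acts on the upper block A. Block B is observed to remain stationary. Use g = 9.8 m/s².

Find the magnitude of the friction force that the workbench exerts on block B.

The normal force B exerts on A is simply A's weight, N₁ = 470.4 N.
So the A–B interface can sustain at most μ_s N₁ = 188.2 N of static friction.
P = 300 N exceeds that limit, so A slips over B and the interface friction becomes kinetic: f₁ = μ_k N₁ = 0.31×470.4 = 146 N.
By Newton's third law B feels 146 N forward from A. With B stationary, the floor's static friction on B balances it: f₂ = 146 N (well within μ_s(m_A+m_B)g = 464.1 N).

f ≈ 146 N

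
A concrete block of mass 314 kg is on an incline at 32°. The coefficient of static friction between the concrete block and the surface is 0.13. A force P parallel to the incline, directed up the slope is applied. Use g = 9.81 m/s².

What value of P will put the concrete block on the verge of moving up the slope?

P ≈ 1970 N

At impending motion up the slope, friction acts down-slope at its limit: f = μ_s N.
P is parallel to the surface, so N = m g cos θ = 2610 N.
Along the incline: P = m g sin θ + μ_s N = 1630 + 0.13×2610 = 1970 N.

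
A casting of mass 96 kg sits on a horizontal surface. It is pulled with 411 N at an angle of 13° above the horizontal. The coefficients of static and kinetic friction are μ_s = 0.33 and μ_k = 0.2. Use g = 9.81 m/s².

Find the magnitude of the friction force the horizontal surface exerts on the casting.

Vertical equilibrium gives N = m g − P sin α = 849.3 N.
For equilibrium, f = P cos α = 411×cos 13° = 400.5 N.
The static-friction limit is μ_s N = 280.3 N.
The required friction exceeds μ_s N, so the casting moves and f = μ_k N = 170 N.

f ≈ 170 N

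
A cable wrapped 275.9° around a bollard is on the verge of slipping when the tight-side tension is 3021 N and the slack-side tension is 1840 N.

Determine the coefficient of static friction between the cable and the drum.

T₂/T₁ = e^{μβ} → μ = ln(T₂/T₁)/β.
β = 275.9° = 4.815 rad.
μ = ln(3021/1840)/4.815 = ln(1.642)/4.815 = 0.103.

μ ≈ 0.103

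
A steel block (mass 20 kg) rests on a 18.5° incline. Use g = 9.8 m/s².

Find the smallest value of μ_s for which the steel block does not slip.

μ_s,min ≈ 0.335

At the slip threshold m g sin θ = μ_s m g cos θ, so μ_s,min = tan θ.
μ_s,min = tan 18.5° = 0.335.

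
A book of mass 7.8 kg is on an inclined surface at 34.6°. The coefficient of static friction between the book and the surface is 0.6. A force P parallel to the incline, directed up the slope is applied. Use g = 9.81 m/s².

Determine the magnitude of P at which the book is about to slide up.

P ≈ 81.2 N

At impending motion up the slope, friction acts down-slope at its limit: f = μ_s N.
P is parallel to the surface, so N = m g cos θ = 63 N.
Along the incline: P = m g sin θ + μ_s N = 43.5 + 0.6×63 = 81.2 N.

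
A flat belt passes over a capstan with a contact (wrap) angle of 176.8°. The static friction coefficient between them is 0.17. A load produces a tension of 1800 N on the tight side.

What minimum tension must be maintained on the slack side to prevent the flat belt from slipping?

Capstan equation at impending slip: T_tight/T_slack = e^{μβ}.
β = 176.8° = 3.086 rad; e^{μβ} = e^{0.17×3.086} = 1.69.
T_slack = T_tight / e^{μβ} = 1800 / 1.69 = 1070 N.

T_min ≈ 1070 N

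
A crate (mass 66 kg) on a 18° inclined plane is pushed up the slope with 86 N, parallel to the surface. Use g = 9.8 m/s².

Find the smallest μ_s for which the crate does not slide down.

N = m g cos θ = 615.1 N.
Friction must make up the shortfall along the incline: f = m g sin θ − P = 199.9 − 86 = 113.9 N.
At the threshold f = μ_s N, so μ_s,min = 113.9/615.1 = 0.185.

μ_s,min ≈ 0.185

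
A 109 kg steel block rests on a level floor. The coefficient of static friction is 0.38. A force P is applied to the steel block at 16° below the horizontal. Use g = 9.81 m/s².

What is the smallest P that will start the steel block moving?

N = m g + P sin α (the push presses the steel block into the level floor).
At impending slip, P cos α = μ_s N = μ_s (m g + P sin α).
Solving: P (cos α − μ_s sin α) = μ_s m g → P = 0.38×1070/(cos 16° − 0.38 sin 16°) = 406/0.8565 = 474 N.

P ≈ 474 N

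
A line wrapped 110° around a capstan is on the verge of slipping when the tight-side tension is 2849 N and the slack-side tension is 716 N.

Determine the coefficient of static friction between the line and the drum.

T₂/T₁ = e^{μβ} → μ = ln(T₂/T₁)/β.
β = 110° = 1.92 rad.
μ = ln(2849/716)/1.92 = ln(3.979)/1.92 = 0.719.

μ ≈ 0.719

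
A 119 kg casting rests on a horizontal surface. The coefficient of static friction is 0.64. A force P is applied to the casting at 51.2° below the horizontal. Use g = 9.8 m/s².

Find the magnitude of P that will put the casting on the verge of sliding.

N = m g + P sin α (the push presses the casting into the horizontal surface).
At impending slip, P cos α = μ_s N = μ_s (m g + P sin α).
Solving: P (cos α − μ_s sin α) = μ_s m g → P = 0.64×1170/(cos 51.2° − 0.64 sin 51.2°) = 746/0.1278 = 5840 N.

P ≈ 5840 N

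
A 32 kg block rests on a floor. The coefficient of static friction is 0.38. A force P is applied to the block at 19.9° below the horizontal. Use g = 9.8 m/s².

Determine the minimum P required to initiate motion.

N = m g + P sin α (the push presses the block into the floor).
At impending slip, P cos α = μ_s N = μ_s (m g + P sin α).
Solving: P (cos α − μ_s sin α) = μ_s m g → P = 0.38×314/(cos 19.9° − 0.38 sin 19.9°) = 119/0.8109 = 147 N.

P ≈ 147 N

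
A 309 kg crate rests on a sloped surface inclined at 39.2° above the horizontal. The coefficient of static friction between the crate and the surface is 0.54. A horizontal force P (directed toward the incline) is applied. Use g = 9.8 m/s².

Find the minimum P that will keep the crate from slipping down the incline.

The crate tends to slide down (tan θ > μ_s), so at the point of impending slip friction acts up-slope at its limit: f = μ_s N.
Perpendicular to the incline: N = m g cos θ + P sin θ.
Along the incline: P cos θ + μ_s N = m g sin θ, i.e. P cos θ + μ_s (m g cos θ + P sin θ) = m g sin θ.
Solving, P (cos θ + μ_s sin θ) = m g (sin θ − μ_s cos θ), so P = 3030×0.2136/1.116 = 579 N.

P_min ≈ 579 N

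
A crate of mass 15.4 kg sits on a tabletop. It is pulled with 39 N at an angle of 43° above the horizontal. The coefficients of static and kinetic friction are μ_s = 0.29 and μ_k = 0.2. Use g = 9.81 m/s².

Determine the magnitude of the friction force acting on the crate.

f ≈ 28.5 N

N = m g − P sin α = 151.1 − 39×sin 43° = 124.5 N.
Horizontally, friction must balance P cos α = 28.52 N.
μ_s N = 0.29 × 124.5 = 36.1 N.
28.52 ≤ 36.1 N → static; friction equals the required 28.5 N.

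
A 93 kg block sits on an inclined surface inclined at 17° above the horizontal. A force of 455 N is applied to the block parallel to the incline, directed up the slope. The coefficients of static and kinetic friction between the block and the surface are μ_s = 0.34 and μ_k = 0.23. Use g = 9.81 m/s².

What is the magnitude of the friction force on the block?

f ≈ 188 N (down the incline)

Normal force: N = m g cos θ = 93 × 9.81 × cos 17° = 872.5 N.
Parallel to the incline, ΣF = 0 gives f = m g sin θ − P = 266.7 − 455 = -188.3 N (up-slope positive).
Static friction can supply at most μ_s N = 296.6 N.
Since |-188.3| ≤ 296.6 N, no slip — friction simply equals what equilibrium demands.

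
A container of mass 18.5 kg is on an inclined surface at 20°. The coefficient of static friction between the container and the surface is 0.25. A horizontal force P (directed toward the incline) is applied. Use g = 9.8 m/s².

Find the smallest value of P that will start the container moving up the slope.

P ≈ 122 N

At impending motion up the slope, friction acts down-slope at its limit: f = μ_s N.
Perpendicular to the incline: N = m g cos θ + P sin θ.
Along the incline: P cos θ = m g sin θ + μ_s N = m g sin θ + μ_s (m g cos θ + P sin θ).
Solving, P (cos θ − μ_s sin θ) = m g (sin θ + μ_s cos θ), so P = 18.5×9.8×(sin 20° + 0.25 cos 20°)/(cos 20° − 0.25 sin 20°) = 181×0.5769/0.8542 = 122 N.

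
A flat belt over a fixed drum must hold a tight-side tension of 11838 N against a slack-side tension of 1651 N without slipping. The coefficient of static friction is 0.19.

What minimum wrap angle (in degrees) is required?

β_min ≈ 594°

T₂/T₁ = e^{μβ} → β = ln(T₂/T₁)/μ.
β = ln(11838/1651)/0.19 = 1.97/0.19 = 10.37 rad.
In degrees: β = 10.37 × 180/π = 594°.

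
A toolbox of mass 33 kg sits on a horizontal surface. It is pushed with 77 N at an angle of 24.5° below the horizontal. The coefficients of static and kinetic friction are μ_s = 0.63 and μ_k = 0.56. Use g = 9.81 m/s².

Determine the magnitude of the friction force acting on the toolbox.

Vertical equilibrium gives N = m g + P sin α = 355.7 N.
Horizontally, friction must balance P cos α = 70.07 N.
μ_s N = 0.63 × 355.7 = 224.1 N.
Since 70.07 N does not exceed the limit, the toolbox stays at rest and f = 70.1 N.

f ≈ 70.1 N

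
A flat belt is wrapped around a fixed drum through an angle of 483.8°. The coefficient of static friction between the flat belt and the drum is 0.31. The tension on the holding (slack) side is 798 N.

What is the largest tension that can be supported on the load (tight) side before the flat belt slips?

T_max ≈ 10900 N

At impending slip the capstan equation gives T₂/T₁ = e^{μβ} with β in radians.
β = 483.8° × π/180 = 8.444 rad.
e^{μβ} = e^{0.31×8.444} = 13.7.
T₂ = T₁ · e^{μβ} = 798 × 13.7 = 10900 N.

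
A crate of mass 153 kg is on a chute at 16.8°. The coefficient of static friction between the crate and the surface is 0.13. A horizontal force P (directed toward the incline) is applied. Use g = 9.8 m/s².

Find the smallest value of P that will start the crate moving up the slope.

P ≈ 674 N

At impending motion up the slope, friction acts down-slope at its limit: f = μ_s N.
Perpendicular to the incline: N = m g cos θ + P sin θ.
Along the incline: P cos θ = m g sin θ + μ_s N = m g sin θ + μ_s (m g cos θ + P sin θ).
Solving, P (cos θ − μ_s sin θ) = m g (sin θ + μ_s cos θ), so P = 153×9.8×(sin 16.8° + 0.13 cos 16.8°)/(cos 16.8° − 0.13 sin 16.8°) = 1500×0.4135/0.9197 = 674 N.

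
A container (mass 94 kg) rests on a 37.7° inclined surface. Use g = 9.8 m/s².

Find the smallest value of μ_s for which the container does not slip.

At the slip threshold m g sin θ = μ_s m g cos θ, so μ_s,min = tan θ.
μ_s,min = tan 37.7° = 0.773.

μ_s,min ≈ 0.773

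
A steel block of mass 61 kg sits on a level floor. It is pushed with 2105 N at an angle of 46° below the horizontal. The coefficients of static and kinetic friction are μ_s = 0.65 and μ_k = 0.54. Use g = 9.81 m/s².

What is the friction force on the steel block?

f ≈ 1140 N

Vertical equilibrium gives N = m g + P sin α = 2113 N.
The horizontal driving force is P cos α = 1462 N, so equilibrium needs friction f = 1462 N.
μ_s N = 0.65 × 2113 = 1373 N.
The required friction exceeds μ_s N, so the steel block moves and f = μ_k N = 1140 N.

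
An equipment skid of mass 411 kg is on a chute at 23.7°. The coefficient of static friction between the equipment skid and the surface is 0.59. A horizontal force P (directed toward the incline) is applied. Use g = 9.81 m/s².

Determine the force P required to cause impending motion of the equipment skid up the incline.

P ≈ 5600 N

At impending motion up the slope, friction acts down-slope at its limit: f = μ_s N.
Perpendicular to the incline: N = m g cos θ + P sin θ.
Along the incline: P cos θ = m g sin θ + μ_s N = m g sin θ + μ_s (m g cos θ + P sin θ).
Solving, P (cos θ − μ_s sin θ) = m g (sin θ + μ_s cos θ), so P = 411×9.81×(sin 23.7° + 0.59 cos 23.7°)/(cos 23.7° − 0.59 sin 23.7°) = 4030×0.9422/0.6785 = 5600 N.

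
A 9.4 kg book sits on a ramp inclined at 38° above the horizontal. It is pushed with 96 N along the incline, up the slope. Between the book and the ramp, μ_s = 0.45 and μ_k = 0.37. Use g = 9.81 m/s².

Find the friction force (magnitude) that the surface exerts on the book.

f ≈ 26.9 N (down the incline)

Perpendicular to the surface, N = m g cos θ = 9.4·9.81·cos 38° = 72.67 N.
For equilibrium along the incline the friction force must supply f = m g sin θ − P = 56.77 − 96 = -39.23 N (positive meaning up-slope).
Maximum static friction available: μ_s N = 0.45 × 72.67 = 32.7 N.
Since |-39.23| > 32.7 N, static friction cannot hold it; the book slides up the incline and kinetic friction applies: f = μ_k N = 0.37 × 72.67 = 26.9 N.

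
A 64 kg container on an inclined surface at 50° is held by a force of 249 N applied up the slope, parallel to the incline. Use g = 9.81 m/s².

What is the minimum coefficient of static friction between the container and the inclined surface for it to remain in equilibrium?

N = m g cos θ = 403.6 N.
Friction must make up the shortfall along the incline: f = m g sin θ − P = 481 − 249 = 232 N.
At the threshold f = μ_s N, so μ_s,min = 232/403.6 = 0.575.

μ_s,min ≈ 0.575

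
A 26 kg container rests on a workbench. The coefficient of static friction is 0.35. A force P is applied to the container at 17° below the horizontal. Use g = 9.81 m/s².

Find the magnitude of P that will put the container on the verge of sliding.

P ≈ 105 N

N = m g + P sin α (the push presses the container into the workbench).
At impending slip, P cos α = μ_s N = μ_s (m g + P sin α).
Solving: P (cos α − μ_s sin α) = μ_s m g → P = 0.35×255/(cos 17° − 0.35 sin 17°) = 89.3/0.854 = 105 N.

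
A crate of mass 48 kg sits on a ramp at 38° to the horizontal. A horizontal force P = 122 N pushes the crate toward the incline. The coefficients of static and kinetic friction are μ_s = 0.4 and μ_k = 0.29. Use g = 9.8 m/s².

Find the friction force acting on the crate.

f ≈ 129 N (up the incline)

The horizontal push has a component P sin θ into the surface, so N = m g cos θ + P sin θ = 370.7 + 75.11 = 445.8 N.
Parallel to the incline: P cos θ − m g sin θ = 96.14 − 289.6 = -193.5 N; the friction needed to balance this is 193.5 N acting up the slope.
Maximum static friction: μ_s N = 0.4 × 445.8 = 178.3 N.
The required 193.5 N exceeds the static limit, so the crate slides down-slope and f = μ_k N = 0.29×445.8 = 129 N.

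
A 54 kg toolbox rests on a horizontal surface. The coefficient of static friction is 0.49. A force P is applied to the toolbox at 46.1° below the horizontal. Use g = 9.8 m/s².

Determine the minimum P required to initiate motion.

N = m g + P sin α (the push presses the toolbox into the horizontal surface).
At impending slip, P cos α = μ_s N = μ_s (m g + P sin α).
Solving: P (cos α − μ_s sin α) = μ_s m g → P = 0.49×529/(cos 46.1° − 0.49 sin 46.1°) = 259/0.3403 = 762 N.

P ≈ 762 N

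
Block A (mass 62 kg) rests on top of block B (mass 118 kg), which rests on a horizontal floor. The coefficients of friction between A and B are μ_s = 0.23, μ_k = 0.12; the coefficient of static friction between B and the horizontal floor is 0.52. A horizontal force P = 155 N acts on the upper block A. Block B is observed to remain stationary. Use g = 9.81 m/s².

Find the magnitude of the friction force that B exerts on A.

f ≈ 73 N

Normal force at the A–B interface: N₁ = m_A g = 608.2 N.
Maximum static friction on A from B: μ_s N₁ = 0.23×608.2 = 139.9 N.
Since P = 155 N > 139.9 N, A slides on B; the A–B friction is kinetic: f₁ = μ_k N₁ = 0.12×608.2 = 73 N.
By Newton's third law B feels 73 N forward from A. With B stationary, the floor's static friction on B balances it: f₂ = 73 N (well within μ_s(m_A+m_B)g = 918.2 N).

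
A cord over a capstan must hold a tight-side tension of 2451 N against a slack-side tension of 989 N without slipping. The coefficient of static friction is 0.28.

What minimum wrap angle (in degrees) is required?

T₂/T₁ = e^{μβ} → β = ln(T₂/T₁)/μ.
β = ln(2451/989)/0.28 = 0.9076/0.28 = 3.241 rad.
In degrees: β = 3.241 × 180/π = 186°.

β_min ≈ 186°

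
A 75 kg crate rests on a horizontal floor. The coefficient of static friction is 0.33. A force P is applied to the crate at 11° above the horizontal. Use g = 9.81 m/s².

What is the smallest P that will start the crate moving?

P ≈ 232 N

N = m g − P sin α (the pull lifts the crate).
At impending slip, P cos α = μ_s N = μ_s (m g − P sin α).
Solving: P (cos α + μ_s sin α) = μ_s m g → P = 0.33×736/(cos 11° + 0.33 sin 11°) = 243/1.045 = 232 N.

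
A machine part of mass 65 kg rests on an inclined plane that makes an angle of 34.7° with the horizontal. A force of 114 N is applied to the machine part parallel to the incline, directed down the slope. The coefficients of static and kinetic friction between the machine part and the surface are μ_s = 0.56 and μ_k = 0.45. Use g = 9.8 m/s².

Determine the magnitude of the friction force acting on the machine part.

The normal reaction is N = m g cos θ = 523.7 N.
Parallel to the incline, ΣF = 0 gives f = m g sin θ + P = 362.6 + 114 = 476.6 N (up-slope positive).
The static-friction ceiling is μ_s N = 0.56 × 523.7 = 293.3 N.
|476.6| exceeds 293.3 N, so the machine part slips down-slope; friction is kinetic, f = μ_k N = 0.45×523.7 = 236 N.

f ≈ 236 N (up the incline)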